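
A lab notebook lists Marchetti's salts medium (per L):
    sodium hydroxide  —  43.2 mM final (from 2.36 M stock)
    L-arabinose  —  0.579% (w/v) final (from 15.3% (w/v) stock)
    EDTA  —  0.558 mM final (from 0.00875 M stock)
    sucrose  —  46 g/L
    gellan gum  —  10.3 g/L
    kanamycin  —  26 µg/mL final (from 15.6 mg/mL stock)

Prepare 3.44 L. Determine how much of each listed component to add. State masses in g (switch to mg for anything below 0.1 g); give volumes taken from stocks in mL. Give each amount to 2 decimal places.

Working volume: 3.44 L.
sodium hydroxide: C1V1 = C2V2 → 43.2 mM × 3440 mL ÷ 2360 mM = 62.97 mL
L-arabinose: C1V1 = C2V2 → 0.579% ÷ 15.3% × 3440 mL = 130.18 mL
EDTA: V = C2·V2/C1 = 0.558 mM × 3440 mL ÷ 8.75 mM = 219.37 mL
sucrose: 46 g/L × 3.44 L = 158.24 g
gellan gum: 10.3 g/L × 3.44 L = 35.43 g
kanamycin: dilute stock: 26 µg/mL × 3440 mL ÷ 15600 µg/mL = 5.73 mL

sodium hydroxide 62.97 mL; L-arabinose 130.18 mL; EDTA 219.37 mL; sucrose 158.24 g; gellan gum 35.43 g; kanamycin 5.73 mL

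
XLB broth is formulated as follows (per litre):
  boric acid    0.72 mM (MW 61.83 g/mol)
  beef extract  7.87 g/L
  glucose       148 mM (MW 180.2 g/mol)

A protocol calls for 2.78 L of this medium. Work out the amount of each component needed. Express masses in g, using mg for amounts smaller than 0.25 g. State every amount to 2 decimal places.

Working volume: 2.78 L.
boric acid: 0.72 mmol/L × 61.83 mg/mmol × 2.78 L = 123.76 mg
beef extract: 7.87 g/L × 2.78 L = 21.88 g
glucose: 148 mmol/L × 180.2 g/mol × 2.78 L ÷ 1000 = 74.14 g

boric acid 123.76 mg; beef extract 21.88 g; glucose 74.14 g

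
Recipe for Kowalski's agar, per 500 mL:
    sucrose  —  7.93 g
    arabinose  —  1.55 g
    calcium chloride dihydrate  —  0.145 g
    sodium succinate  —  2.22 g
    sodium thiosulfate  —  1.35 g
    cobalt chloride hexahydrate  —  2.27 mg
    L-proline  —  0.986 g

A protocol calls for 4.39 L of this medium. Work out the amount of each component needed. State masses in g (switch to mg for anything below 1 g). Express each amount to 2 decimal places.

sucrose 69.63 g; arabinose 13.61 g; calcium chloride dihydrate 1.27 g; sodium succinate 19.49 g; sodium thiosulfate 11.85 g; cobalt chloride hexahydrate 19.93 mg; L-proline 8.66 g

Ratio of target to recipe volume: 4390 / 500 = 8.78.
sucrose: 7.93 g × (4390 mL / 500 mL) = 69.63 g
arabinose: 1.55 g × (4390 mL / 500 mL) = 13.61 g
calcium chloride dihydrate: 0.145 g × (4390 mL / 500 mL) = 1.27 g
sodium succinate: 2.22 g × (4390 mL / 500 mL) = 19.49 g
sodium thiosulfate: 1.35 g × (4390 mL / 500 mL) = 11.85 g
cobalt chloride hexahydrate: 2.27 mg × (4390 mL / 500 mL) = 19.93 mg
L-proline: 0.986 g × (4390 mL / 500 mL) = 8.66 g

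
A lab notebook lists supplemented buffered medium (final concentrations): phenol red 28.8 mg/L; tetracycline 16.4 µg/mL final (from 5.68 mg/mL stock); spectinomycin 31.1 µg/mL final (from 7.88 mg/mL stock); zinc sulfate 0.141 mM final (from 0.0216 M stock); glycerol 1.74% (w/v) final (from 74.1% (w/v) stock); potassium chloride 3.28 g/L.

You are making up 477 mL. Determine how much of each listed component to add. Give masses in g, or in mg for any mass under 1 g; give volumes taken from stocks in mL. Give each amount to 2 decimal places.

Scale factor relative to 1 L: 0.477.
phenol red: 28.8 mg/L × 0.477 L = 13.74 mg
tetracycline: dilute stock: 16.4 µg/mL × 477 mL ÷ 5680 µg/mL = 1.38 mL
spectinomycin: dilute stock: 31.1 µg/mL × 477 mL ÷ 7880 µg/mL = 1.88 mL
zinc sulfate: V = C2·V2/C1 = 0.141 mM × 477 mL ÷ 21.6 mM = 3.11 mL
glycerol: V = C2·V2/C1 = 1.74% ÷ 74.1% × 477 mL = 11.20 mL
potassium chloride: 3.28 g/L × 0.477 L = 1.56 g

phenol red 13.74 mg; tetracycline 1.38 mL; spectinomycin 1.88 mL; zinc sulfate 3.11 mL; glycerol 11.20 mL; potassium chloride 1.56 g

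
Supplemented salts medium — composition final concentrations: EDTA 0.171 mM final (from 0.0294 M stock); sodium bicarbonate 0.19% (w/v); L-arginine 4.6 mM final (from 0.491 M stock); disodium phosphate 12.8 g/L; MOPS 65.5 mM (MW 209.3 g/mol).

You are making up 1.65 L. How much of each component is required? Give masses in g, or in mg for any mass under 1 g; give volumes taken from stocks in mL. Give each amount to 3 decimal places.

EDTA 9.597 mL; sodium bicarbonate 3.135 g; L-arginine 15.458 mL; disodium phosphate 21.120 g; MOPS 22.620 g

Working volume: 1.65 L.
EDTA: dilute stock: 0.171 mM × 1650 mL ÷ 29.4 mM = 9.597 mL
sodium bicarbonate: 0.19% w/v = 1.9 g/L → 1.9 × 1.65 L = 3.135 g
L-arginine: C1V1 = C2V2 → 4.6 mM × 1650 mL ÷ 491 mM = 15.458 mL
disodium phosphate: 12.8 g/L × 1.65 L = 21.120 g
MOPS: 65.5 mmol/L × 209.3 g/mol × 1.65 L ÷ 1000 = 22.620 g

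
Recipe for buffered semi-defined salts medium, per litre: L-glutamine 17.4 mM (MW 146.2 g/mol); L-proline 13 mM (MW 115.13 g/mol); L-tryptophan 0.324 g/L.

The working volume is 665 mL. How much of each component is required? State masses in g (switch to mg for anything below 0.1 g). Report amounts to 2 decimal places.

L-glutamine 1.69 g; L-proline 1.00 g; L-tryptophan 0.22 g

Scale factor relative to 1 L: 0.665.
L-glutamine: 17.4 mmol/L × 146.2 g/mol × 0.665 L ÷ 1000 = 1.69 g
L-proline: 13 mmol/L × 115.13 g/mol × 0.665 L ÷ 1000 = 1.00 g
L-tryptophan: 0.324 g/L × 0.665 L = 0.22 g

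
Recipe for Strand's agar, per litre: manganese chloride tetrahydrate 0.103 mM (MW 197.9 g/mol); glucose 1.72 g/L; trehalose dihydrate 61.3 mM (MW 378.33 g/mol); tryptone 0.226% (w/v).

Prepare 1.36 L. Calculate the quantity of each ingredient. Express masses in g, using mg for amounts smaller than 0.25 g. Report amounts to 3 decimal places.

Working volume: 1.36 L.
manganese chloride tetrahydrate: 0.103 mmol/L × 197.9 mg/mmol × 1.36 L = 27.722 mg
glucose: 1.72 g/L × 1.36 L = 2.339 g
trehalose dihydrate: 61.3 mmol/L × 378.33 g/mol × 1.36 L ÷ 1000 = 31.541 g
tryptone: 0.226 g per 100 mL × 1360 mL ÷ 100 = 3.074 g

manganese chloride tetrahydrate 27.722 mg; glucose 2.339 g; trehalose dihydrate 31.541 g; tryptone 3.074 g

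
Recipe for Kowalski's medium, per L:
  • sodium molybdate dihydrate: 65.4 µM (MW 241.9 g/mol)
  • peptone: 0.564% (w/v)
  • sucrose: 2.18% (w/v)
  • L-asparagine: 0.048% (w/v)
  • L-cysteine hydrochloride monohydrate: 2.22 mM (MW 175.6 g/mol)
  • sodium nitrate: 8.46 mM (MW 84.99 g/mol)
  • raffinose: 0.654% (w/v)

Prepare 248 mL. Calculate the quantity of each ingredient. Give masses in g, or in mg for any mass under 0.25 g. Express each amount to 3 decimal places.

Scale factor relative to 1 L: 0.248.
sodium molybdate dihydrate: 65.4 µmol/L × 241.9 g/mol × 0.248 L ÷ 1000 = 3.923 mg
peptone: 0.564% w/v = 5.64 g/L → 5.64 × 0.248 L = 1.399 g
sucrose: 2.18% w/v = 21.8 g/L → 21.8 × 0.248 L = 5.406 g
L-asparagine: 0.048 g per 100 mL × 248 mL ÷ 100 = 0.11904 g = 119.040 mg
L-cysteine hydrochloride monohydrate: 2.22 mmol/L × 175.6 mg/mmol × 0.248 L = 96.678 mg
sodium nitrate: 8.46 mmol/L × 84.99 mg/mmol × 0.248 L = 178.316 mg
raffinose: 0.654% w/v = 6.54 g/L → 6.54 × 0.248 L = 1.622 g

sodium molybdate dihydrate 3.923 mg; peptone 1.399 g; sucrose 5.406 g; L-asparagine 119.040 mg; L-cysteine hydrochloride monohydrate 96.678 mg; sodium nitrate 178.316 mg; raffinose 1.622 g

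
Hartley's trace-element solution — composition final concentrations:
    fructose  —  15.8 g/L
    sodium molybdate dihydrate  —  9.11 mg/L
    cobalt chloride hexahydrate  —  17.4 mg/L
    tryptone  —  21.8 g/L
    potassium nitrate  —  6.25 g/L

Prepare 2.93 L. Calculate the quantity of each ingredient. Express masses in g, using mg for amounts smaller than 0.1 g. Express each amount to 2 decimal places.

fructose 46.29 g; sodium molybdate dihydrate 26.69 mg; cobalt chloride hexahydrate 50.98 mg; tryptone 63.87 g; potassium nitrate 18.31 g

Scale factor relative to 1 L: 2.93.
fructose: 15.8 g/L × 2.93 L = 46.29 g
sodium molybdate dihydrate: 9.11 mg/L × 2.93 L = 26.69 mg
cobalt chloride hexahydrate: 17.4 mg/L × 2.93 L = 50.98 mg
tryptone: 21.8 g/L × 2.93 L = 63.87 g
potassium nitrate: 6.25 g/L × 2.93 L = 18.31 g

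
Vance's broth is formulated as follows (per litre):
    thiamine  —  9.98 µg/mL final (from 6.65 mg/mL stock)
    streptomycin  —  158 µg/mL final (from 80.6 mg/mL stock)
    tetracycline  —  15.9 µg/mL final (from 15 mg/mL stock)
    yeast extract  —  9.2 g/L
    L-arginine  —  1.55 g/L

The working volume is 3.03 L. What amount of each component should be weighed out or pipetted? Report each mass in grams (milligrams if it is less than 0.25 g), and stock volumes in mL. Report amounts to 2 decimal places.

thiamine 4.55 mL; streptomycin 5.94 mL; tetracycline 3.21 mL; yeast extract 27.88 g; L-arginine 4.70 g

Working volume: 3.03 L.
thiamine: dilute stock: 9.98 µg/mL × 3030 mL ÷ 6650 µg/mL = 4.55 mL
streptomycin: dilute stock: 158 µg/mL × 3030 mL ÷ 80600 µg/mL = 5.94 mL
tetracycline: V = C2·V2/C1 = 15.9 µg/mL × 3030 mL ÷ 15000 µg/mL = 3.21 mL
yeast extract: 9.2 g/L × 3.03 L = 27.88 g
L-arginine: 1.55 g/L × 3.03 L = 4.70 g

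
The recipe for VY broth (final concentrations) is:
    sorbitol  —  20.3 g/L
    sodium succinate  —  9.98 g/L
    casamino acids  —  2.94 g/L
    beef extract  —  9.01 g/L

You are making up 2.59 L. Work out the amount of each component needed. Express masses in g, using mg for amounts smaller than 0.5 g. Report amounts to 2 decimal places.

sorbitol 52.58 g; sodium succinate 25.85 g; casamino acids 7.61 g; beef extract 23.34 g

Working volume: 2.59 L.
sorbitol: 20.3 g/L × 2.59 L = 52.58 g
sodium succinate: 9.98 g/L × 2.59 L = 25.85 g
casamino acids: 2.94 g/L × 2.59 L = 7.61 g
beef extract: 9.01 g/L × 2.59 L = 23.34 g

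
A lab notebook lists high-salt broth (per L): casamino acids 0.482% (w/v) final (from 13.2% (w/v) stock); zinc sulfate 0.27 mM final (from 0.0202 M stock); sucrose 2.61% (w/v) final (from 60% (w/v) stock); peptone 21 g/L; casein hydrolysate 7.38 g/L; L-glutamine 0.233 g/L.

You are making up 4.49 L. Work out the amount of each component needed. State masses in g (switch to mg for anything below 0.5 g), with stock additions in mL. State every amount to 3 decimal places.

casamino acids 163.953 mL; zinc sulfate 60.015 mL; sucrose 195.315 mL; peptone 94.290 g; casein hydrolysate 33.136 g; L-glutamine 1.046 g

Working volume: 4.49 L.
casamino acids: C1V1 = C2V2 → 0.482% ÷ 13.2% × 4490 mL = 163.953 mL
zinc sulfate: V = C2·V2/C1 = 0.27 mM × 4490 mL ÷ 20.2 mM = 60.015 mL
sucrose: C1V1 = C2V2 → 2.61% ÷ 60% × 4490 mL = 195.315 mL
peptone: 21 g/L × 4.49 L = 94.290 g
casein hydrolysate: 7.38 g/L × 4.49 L = 33.136 g
L-glutamine: 0.233 g/L × 4.49 L = 1.046 g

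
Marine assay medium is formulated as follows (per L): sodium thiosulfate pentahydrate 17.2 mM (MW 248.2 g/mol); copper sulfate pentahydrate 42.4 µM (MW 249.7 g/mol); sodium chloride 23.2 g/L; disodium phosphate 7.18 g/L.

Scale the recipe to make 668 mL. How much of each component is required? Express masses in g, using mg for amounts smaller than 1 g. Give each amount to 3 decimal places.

sodium thiosulfate pentahydrate 2.852 g; copper sulfate pentahydrate 7.072 mg; sodium chloride 15.498 g; disodium phosphate 4.796 g

Scale factor relative to 1 L: 0.668.
sodium thiosulfate pentahydrate: 17.2 mmol/L × 248.2 g/mol × 0.668 L ÷ 1000 = 2.852 g
copper sulfate pentahydrate: 42.4 µmol/L × 249.7 g/mol × 0.668 L ÷ 1000 = 7.072 mg
sodium chloride: 23.2 g/L × 0.668 L = 15.498 g
disodium phosphate: 7.18 g/L × 0.668 L = 4.796 g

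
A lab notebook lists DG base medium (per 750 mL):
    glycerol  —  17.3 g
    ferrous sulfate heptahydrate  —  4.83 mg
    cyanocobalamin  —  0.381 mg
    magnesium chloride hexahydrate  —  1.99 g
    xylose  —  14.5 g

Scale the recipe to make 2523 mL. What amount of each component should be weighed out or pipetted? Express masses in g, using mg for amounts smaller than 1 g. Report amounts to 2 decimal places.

glycerol 58.20 g; ferrous sulfate heptahydrate 16.25 mg; cyanocobalamin 1.28 mg; magnesium chloride hexahydrate 6.69 g; xylose 48.78 g

Scale factor = 2523 mL / 750 mL = 3.364.
glycerol: 17.3 g × (2523 mL / 750 mL) = 58.20 g
ferrous sulfate heptahydrate: 4.83 mg × (2523 mL / 750 mL) = 16.25 mg
cyanocobalamin: 0.381 mg × (2523 mL / 750 mL) = 1.28 mg
magnesium chloride hexahydrate: 1.99 g × (2523 mL / 750 mL) = 6.69 g
xylose: 14.5 g × (2523 mL / 750 mL) = 48.78 g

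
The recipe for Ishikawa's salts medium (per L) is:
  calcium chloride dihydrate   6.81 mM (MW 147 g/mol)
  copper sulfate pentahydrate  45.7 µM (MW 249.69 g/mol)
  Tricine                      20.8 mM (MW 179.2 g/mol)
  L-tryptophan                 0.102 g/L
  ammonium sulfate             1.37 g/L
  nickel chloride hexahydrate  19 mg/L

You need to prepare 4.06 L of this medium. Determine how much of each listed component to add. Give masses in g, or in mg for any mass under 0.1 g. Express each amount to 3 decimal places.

Working volume: 4.06 L.
calcium chloride dihydrate: 6.81 mmol/L × 147 g/mol × 4.06 L ÷ 1000 = 4.064 g
copper sulfate pentahydrate: 45.7 µmol/L × 249.69 g/mol × 4.06 L ÷ 1000 = 46.328 mg
Tricine: 20.8 mmol/L × 179.2 g/mol × 4.06 L ÷ 1000 = 15.133 g
L-tryptophan: 0.102 g/L × 4.06 L = 0.414 g
ammonium sulfate: 1.37 g/L × 4.06 L = 5.562 g
nickel chloride hexahydrate: 19 mg/L × 4.06 L = 77.140 mg

calcium chloride dihydrate 4.064 g; copper sulfate pentahydrate 46.328 mg; Tricine 15.133 g; L-tryptophan 0.414 g; ammonium sulfate 5.562 g; nickel chloride hexahydrate 77.140 mg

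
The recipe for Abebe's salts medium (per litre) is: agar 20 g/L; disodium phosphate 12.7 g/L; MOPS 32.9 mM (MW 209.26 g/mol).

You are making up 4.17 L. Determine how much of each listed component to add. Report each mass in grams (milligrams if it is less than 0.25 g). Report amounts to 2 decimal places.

Scale factor relative to 1 L: 4.17.
agar: 20 g/L × 4.17 L = 83.40 g
disodium phosphate: 12.7 g/L × 4.17 L = 52.96 g
MOPS: 32.9 mmol/L × 209.26 g/mol × 4.17 L ÷ 1000 = 28.71 g

agar 83.40 g; disodium phosphate 52.96 g; MOPS 28.71 g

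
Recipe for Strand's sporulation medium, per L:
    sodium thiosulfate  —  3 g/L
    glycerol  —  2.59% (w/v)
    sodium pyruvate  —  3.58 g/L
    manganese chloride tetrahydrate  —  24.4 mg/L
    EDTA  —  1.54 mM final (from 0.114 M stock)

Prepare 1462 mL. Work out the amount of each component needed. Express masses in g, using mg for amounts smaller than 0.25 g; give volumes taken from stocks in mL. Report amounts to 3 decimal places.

Working volume: 1462 mL = 1.462 L.
sodium thiosulfate: 3 g/L × 1.462 L = 4.386 g
glycerol: 2.59% w/v = 25.9 g/L → 25.9 × 1.462 L = 37.866 g
sodium pyruvate: 3.58 g/L × 1.462 L = 5.234 g
manganese chloride tetrahydrate: 24.4 mg/L × 1.462 L = 35.673 mg
EDTA: dilute stock: 1.54 mM × 1462 mL ÷ 114 mM = 19.750 mL

sodium thiosulfate 4.386 g; glycerol 37.866 g; sodium pyruvate 5.234 g; manganese chloride tetrahydrate 35.673 mg; EDTA 19.750 mL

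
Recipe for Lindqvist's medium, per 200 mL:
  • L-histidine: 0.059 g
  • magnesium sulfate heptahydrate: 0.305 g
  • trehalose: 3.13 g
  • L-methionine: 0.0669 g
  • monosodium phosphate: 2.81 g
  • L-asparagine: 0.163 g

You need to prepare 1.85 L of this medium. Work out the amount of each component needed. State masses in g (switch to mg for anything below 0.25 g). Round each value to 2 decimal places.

Ratio of target to recipe volume: 1850 / 200 = 9.25.
L-histidine: 0.059 g × (1850 mL / 200 mL) = 0.55 g
magnesium sulfate heptahydrate: 0.305 g × (1850 mL / 200 mL) = 2.82 g
trehalose: 3.13 g × (1850 mL / 200 mL) = 28.95 g
L-methionine: 0.0669 g × (1850 mL / 200 mL) = 0.62 g
monosodium phosphate: 2.81 g × (1850 mL / 200 mL) = 25.99 g
L-asparagine: 0.163 g × (1850 mL / 200 mL) = 1.51 g

L-histidine 0.55 g; magnesium sulfate heptahydrate 2.82 g; trehalose 28.95 g; L-methionine 0.62 g; monosodium phosphate 25.99 g; L-asparagine 1.51 g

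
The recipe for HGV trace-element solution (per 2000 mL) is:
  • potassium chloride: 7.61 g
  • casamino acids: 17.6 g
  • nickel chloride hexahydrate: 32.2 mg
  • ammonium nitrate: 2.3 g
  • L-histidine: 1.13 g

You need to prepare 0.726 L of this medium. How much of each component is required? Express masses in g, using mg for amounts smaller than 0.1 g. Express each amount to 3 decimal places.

potassium chloride 2.762 g; casamino acids 6.389 g; nickel chloride hexahydrate 11.689 mg; ammonium nitrate 0.835 g; L-histidine 0.410 g

Ratio of target to recipe volume: 726 / 2000 = 0.363.
potassium chloride: 7.61 g × (726 mL / 2000 mL) = 2.762 g
casamino acids: 17.6 g × (726 mL / 2000 mL) = 6.389 g
nickel chloride hexahydrate: 32.2 mg × (726 mL / 2000 mL) = 11.689 mg
ammonium nitrate: 2.3 g × (726 mL / 2000 mL) = 0.835 g
L-histidine: 1.13 g × (726 mL / 2000 mL) = 0.410 g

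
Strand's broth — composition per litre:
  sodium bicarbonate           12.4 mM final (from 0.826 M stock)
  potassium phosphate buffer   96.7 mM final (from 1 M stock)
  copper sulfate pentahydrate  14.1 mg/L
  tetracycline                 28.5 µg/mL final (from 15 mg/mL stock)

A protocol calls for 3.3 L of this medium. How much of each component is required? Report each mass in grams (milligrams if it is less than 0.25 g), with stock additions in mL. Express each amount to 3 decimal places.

Scale factor relative to 1 L: 3.3.
sodium bicarbonate: V = C2·V2/C1 = 12.4 mM × 3300 mL ÷ 826 mM = 49.540 mL
potassium phosphate buffer: C1V1 = C2V2 → 96.7 mM × 3300 mL ÷ 1000 mM = 319.110 mL
copper sulfate pentahydrate: 14.1 mg/L × 3.3 L = 46.530 mg
tetracycline: dilute stock: 28.5 µg/mL × 3300 mL ÷ 15000 µg/mL = 6.270 mL

sodium bicarbonate 49.540 mL; potassium phosphate buffer 319.110 mL; copper sulfate pentahydrate 46.530 mg; tetracycline 6.270 mL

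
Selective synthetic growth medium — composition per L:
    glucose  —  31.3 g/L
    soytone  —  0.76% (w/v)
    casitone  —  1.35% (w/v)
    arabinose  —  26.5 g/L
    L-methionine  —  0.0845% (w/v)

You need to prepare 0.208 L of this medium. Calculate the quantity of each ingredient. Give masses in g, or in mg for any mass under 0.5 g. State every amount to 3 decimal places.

glucose 6.510 g; soytone 1.581 g; casitone 2.808 g; arabinose 5.512 g; L-methionine 175.760 mg

Scale factor relative to 1 L: 0.208.
glucose: 31.3 g/L × 0.208 L = 6.510 g
soytone: 0.76 g per 100 mL × 208 mL ÷ 100 = 1.581 g
casitone: 1.35% w/v = 13.5 g/L → 13.5 × 0.208 L = 2.808 g
arabinose: 26.5 g/L × 0.208 L = 5.512 g
L-methionine: 0.0845 g per 100 mL × 208 mL ÷ 100 = 0.17576 g = 175.760 mg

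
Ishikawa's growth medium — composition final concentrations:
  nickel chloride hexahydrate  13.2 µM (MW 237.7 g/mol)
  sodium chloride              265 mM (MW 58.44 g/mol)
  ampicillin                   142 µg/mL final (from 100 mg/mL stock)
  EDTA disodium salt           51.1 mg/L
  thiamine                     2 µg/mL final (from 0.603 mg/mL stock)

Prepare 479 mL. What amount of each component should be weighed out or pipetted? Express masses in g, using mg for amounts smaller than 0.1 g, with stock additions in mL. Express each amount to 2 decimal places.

Target volume = 479 mL = 0.479 L.
nickel chloride hexahydrate: 13.2 µmol/L × 237.7 g/mol × 0.479 L ÷ 1000 = 1.50 mg
sodium chloride: 265 mmol/L × 58.44 g/mol × 0.479 L ÷ 1000 = 7.42 g
ampicillin: V = C2·V2/C1 = 142 µg/mL × 479 mL ÷ 100000 µg/mL = 0.68 mL
EDTA disodium salt: 51.1 mg/L × 0.479 L = 24.48 mg
thiamine: C1V1 = C2V2 → 2 µg/mL × 479 mL ÷ 603 µg/mL = 1.59 mL

nickel chloride hexahydrate 1.50 mg; sodium chloride 7.42 g; ampicillin 0.68 mL; EDTA disodium salt 24.48 mg; thiamine 1.59 mL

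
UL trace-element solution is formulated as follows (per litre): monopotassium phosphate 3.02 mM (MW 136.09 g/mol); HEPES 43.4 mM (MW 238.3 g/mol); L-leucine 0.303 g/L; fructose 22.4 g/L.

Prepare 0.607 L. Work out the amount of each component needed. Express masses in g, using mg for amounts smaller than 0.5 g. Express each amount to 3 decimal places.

monopotassium phosphate 249.472 mg; HEPES 6.278 g; L-leucine 183.921 mg; fructose 13.597 g

Working volume: 0.607 L.
monopotassium phosphate: 3.02 mmol/L × 136.09 mg/mmol × 0.607 L = 249.472 mg
HEPES: 43.4 mmol/L × 238.3 g/mol × 0.607 L ÷ 1000 = 6.278 g
L-leucine: 0.303 g/L × 0.607 L = 0.183921 g = 183.921 mg
fructose: 22.4 g/L × 0.607 L = 13.597 g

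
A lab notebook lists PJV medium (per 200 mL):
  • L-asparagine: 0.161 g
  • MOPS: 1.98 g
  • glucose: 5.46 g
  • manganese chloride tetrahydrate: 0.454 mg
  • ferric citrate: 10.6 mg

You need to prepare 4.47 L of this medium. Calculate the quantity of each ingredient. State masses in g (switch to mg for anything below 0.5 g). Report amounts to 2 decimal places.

Ratio of target to recipe volume: 4470 / 200 = 22.35.
L-asparagine: 0.161 g × (4470 mL / 200 mL) = 3.60 g
MOPS: 1.98 g × (4470 mL / 200 mL) = 44.25 g
glucose: 5.46 g × (4470 mL / 200 mL) = 122.03 g
manganese chloride tetrahydrate: 0.454 mg × (4470 mL / 200 mL) = 10.15 mg
ferric citrate: 10.6 mg × (4470 mL / 200 mL) = 236.91 mg

L-asparagine 3.60 g; MOPS 44.25 g; glucose 122.03 g; manganese chloride tetrahydrate 10.15 mg; ferric citrate 236.91 mg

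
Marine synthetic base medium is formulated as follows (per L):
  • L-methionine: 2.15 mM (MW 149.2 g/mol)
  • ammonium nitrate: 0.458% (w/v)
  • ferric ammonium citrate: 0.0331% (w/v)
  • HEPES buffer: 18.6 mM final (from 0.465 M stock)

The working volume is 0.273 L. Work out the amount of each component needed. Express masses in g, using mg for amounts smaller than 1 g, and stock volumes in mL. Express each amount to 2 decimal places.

L-methionine 87.57 mg; ammonium nitrate 1.25 g; ferric ammonium citrate 90.36 mg; HEPES buffer 10.92 mL

Working volume: 0.273 L.
L-methionine: 2.15 mmol/L × 149.2 mg/mmol × 0.273 L = 87.57 mg
ammonium nitrate: 0.458% w/v = 4.58 g/L → 4.58 × 0.273 L = 1.25 g
ferric ammonium citrate: 0.0331% w/v = 0.331 g/L → 0.331 × 0.273 L = 0.090363 g = 90.36 mg
HEPES buffer: C1V1 = C2V2 → 18.6 mM × 273 mL ÷ 465 mM = 10.92 mL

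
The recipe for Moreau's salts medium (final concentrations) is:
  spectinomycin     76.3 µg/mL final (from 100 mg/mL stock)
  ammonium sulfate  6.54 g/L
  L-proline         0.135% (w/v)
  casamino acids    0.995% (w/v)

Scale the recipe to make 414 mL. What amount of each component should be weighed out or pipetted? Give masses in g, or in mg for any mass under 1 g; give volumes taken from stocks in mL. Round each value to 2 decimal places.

spectinomycin 0.32 mL; ammonium sulfate 2.71 g; L-proline 558.90 mg; casamino acids 4.12 g

Working volume: 414 mL = 0.414 L.
spectinomycin: dilute stock: 76.3 µg/mL × 414 mL ÷ 100000 µg/mL = 0.32 mL
ammonium sulfate: 6.54 g/L × 0.414 L = 2.71 g
L-proline: 0.135 g per 100 mL × 414 mL ÷ 100 = 0.5589 g = 558.90 mg
casamino acids: 0.995 g per 100 mL × 414 mL ÷ 100 = 4.12 g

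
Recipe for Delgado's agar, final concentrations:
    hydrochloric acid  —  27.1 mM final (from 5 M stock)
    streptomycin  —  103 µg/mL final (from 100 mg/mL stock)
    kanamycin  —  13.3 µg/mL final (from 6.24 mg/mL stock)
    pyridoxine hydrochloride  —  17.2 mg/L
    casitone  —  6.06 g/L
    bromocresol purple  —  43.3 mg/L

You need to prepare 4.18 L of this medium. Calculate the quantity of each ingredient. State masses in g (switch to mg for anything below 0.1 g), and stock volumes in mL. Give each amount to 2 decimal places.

Scale factor relative to 1 L: 4.18.
hydrochloric acid: V = C2·V2/C1 = 27.1 mM × 4180 mL ÷ 5000 mM = 22.66 mL
streptomycin: dilute stock: 103 µg/mL × 4180 mL ÷ 100000 µg/mL = 4.31 mL
kanamycin: dilute stock: 13.3 µg/mL × 4180 mL ÷ 6240 µg/mL = 8.91 mL
pyridoxine hydrochloride: 17.2 mg/L × 4.18 L = 71.90 mg
casitone: 6.06 g/L × 4.18 L = 25.33 g
bromocresol purple: 43.3 mg/L × 4.18 L = 180.994 mg = 0.18 g

hydrochloric acid 22.66 mL; streptomycin 4.31 mL; kanamycin 8.91 mL; pyridoxine hydrochloride 71.90 mg; casitone 25.33 g; bromocresol purple 0.18 g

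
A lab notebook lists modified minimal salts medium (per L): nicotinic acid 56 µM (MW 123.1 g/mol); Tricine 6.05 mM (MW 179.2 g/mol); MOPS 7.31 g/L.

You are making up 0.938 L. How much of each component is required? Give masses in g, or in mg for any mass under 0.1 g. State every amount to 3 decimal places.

Working volume: 0.938 L.
nicotinic acid: 56 µmol/L × 123.1 g/mol × 0.938 L ÷ 1000 = 6.466 mg
Tricine: 6.05 mmol/L × 179.2 g/mol × 0.938 L ÷ 1000 = 1.017 g
MOPS: 7.31 g/L × 0.938 L = 6.857 g

nicotinic acid 6.466 mg; Tricine 1.017 g; MOPS 6.857 g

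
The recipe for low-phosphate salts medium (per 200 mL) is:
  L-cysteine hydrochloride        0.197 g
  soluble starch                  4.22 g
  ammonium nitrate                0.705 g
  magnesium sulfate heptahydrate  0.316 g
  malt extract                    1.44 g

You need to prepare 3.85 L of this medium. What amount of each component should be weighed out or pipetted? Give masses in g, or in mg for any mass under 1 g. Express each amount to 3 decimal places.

L-cysteine hydrochloride 3.792 g; soluble starch 81.235 g; ammonium nitrate 13.571 g; magnesium sulfate heptahydrate 6.083 g; malt extract 27.720 g

Ratio of target to recipe volume: 3850 / 200 = 19.25.
L-cysteine hydrochloride: 0.197 g × (3850 mL / 200 mL) = 3.792 g
soluble starch: 4.22 g × (3850 mL / 200 mL) = 81.235 g
ammonium nitrate: 0.705 g × (3850 mL / 200 mL) = 13.571 g
magnesium sulfate heptahydrate: 0.316 g × (3850 mL / 200 mL) = 6.083 g
malt extract: 1.44 g × (3850 mL / 200 mL) = 27.720 g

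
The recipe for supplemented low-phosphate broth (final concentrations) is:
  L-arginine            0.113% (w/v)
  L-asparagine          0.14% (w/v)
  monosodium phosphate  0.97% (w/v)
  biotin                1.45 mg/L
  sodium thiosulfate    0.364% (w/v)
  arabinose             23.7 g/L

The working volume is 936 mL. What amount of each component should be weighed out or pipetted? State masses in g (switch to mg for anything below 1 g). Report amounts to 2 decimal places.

Target volume = 936 mL = 0.936 L.
L-arginine: 0.113% w/v = 1.13 g/L → 1.13 × 0.936 L = 1.06 g
L-asparagine: 0.14% w/v = 1.4 g/L → 1.4 × 0.936 L = 1.31 g
monosodium phosphate: 0.97 g per 100 mL × 936 mL ÷ 100 = 9.08 g
biotin: 1.45 mg/L × 0.936 L = 1.36 mg
sodium thiosulfate: 0.364% w/v = 3.64 g/L → 3.64 × 0.936 L = 3.41 g
arabinose: 23.7 g/L × 0.936 L = 22.18 g

L-arginine 1.06 g; L-asparagine 1.31 g; monosodium phosphate 9.08 g; biotin 1.36 mg; sodium thiosulfate 3.41 g; arabinose 22.18 g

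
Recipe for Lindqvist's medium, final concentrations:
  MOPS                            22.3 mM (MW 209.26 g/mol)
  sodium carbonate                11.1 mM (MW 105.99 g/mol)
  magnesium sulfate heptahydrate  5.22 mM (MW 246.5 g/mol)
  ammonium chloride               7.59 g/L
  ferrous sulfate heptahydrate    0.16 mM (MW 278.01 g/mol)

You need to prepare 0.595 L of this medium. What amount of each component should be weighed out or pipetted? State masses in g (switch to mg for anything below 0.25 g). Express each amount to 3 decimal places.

MOPS 2.777 g; sodium carbonate 0.700 g; magnesium sulfate heptahydrate 0.766 g; ammonium chloride 4.516 g; ferrous sulfate heptahydrate 26.467 mg

Scale factor relative to 1 L: 0.595.
MOPS: 22.3 mmol/L × 209.26 g/mol × 0.595 L ÷ 1000 = 2.777 g
sodium carbonate: 11.1 mmol/L × 105.99 g/mol × 0.595 L ÷ 1000 = 0.700 g
magnesium sulfate heptahydrate: 5.22 mmol/L × 246.5 g/mol × 0.595 L ÷ 1000 = 0.766 g
ammonium chloride: 7.59 g/L × 0.595 L = 4.516 g
ferrous sulfate heptahydrate: 0.16 mmol/L × 278.01 mg/mmol × 0.595 L = 26.467 mg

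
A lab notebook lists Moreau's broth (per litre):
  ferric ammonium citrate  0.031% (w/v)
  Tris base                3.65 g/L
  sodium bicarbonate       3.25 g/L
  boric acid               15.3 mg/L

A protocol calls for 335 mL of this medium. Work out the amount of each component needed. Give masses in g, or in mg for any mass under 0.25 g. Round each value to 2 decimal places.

Working volume: 335 mL = 0.335 L.
ferric ammonium citrate: 0.031% w/v = 0.31 g/L → 0.31 × 0.335 L = 0.10385 g = 103.85 mg
Tris base: 3.65 g/L × 0.335 L = 1.22 g
sodium bicarbonate: 3.25 g/L × 0.335 L = 1.09 g
boric acid: 15.3 mg/L × 0.335 L = 5.13 mg

ferric ammonium citrate 103.85 mg; Tris base 1.22 g; sodium bicarbonate 1.09 g; boric acid 5.13 mg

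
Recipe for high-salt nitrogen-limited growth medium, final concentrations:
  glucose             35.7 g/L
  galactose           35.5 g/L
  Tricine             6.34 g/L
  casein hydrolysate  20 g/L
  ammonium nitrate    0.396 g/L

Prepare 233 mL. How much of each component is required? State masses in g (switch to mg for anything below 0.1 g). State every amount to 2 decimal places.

glucose 8.32 g; galactose 8.27 g; Tricine 1.48 g; casein hydrolysate 4.66 g; ammonium nitrate 92.27 mg

Scale factor relative to 1 L: 0.233.
glucose: 35.7 g/L × 0.233 L = 8.32 g
galactose: 35.5 g/L × 0.233 L = 8.27 g
Tricine: 6.34 g/L × 0.233 L = 1.48 g
casein hydrolysate: 20 g/L × 0.233 L = 4.66 g
ammonium nitrate: 0.396 g/L × 0.233 L = 0.092268 g = 92.27 mg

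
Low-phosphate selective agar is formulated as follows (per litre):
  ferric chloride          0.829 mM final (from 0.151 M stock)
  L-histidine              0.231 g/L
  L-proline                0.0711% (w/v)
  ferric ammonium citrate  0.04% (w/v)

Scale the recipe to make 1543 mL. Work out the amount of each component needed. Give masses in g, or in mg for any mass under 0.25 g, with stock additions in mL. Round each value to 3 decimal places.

ferric chloride 8.471 mL; L-histidine 0.356 g; L-proline 1.097 g; ferric ammonium citrate 0.617 g

Target volume = 1543 mL = 1.543 L.
ferric chloride: C1V1 = C2V2 → 0.829 mM × 1543 mL ÷ 151 mM = 8.471 mL
L-histidine: 0.231 g/L × 1.543 L = 0.356 g
L-proline: 0.0711% w/v = 0.711 g/L → 0.711 × 1.543 L = 1.097 g
ferric ammonium citrate: 0.04 g per 100 mL × 1543 mL ÷ 100 = 0.617 g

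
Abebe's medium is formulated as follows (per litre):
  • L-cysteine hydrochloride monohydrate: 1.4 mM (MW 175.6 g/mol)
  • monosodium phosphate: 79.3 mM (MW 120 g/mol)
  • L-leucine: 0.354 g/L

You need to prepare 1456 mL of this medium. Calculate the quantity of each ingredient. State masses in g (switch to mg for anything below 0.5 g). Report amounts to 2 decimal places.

L-cysteine hydrochloride monohydrate 357.94 mg; monosodium phosphate 13.86 g; L-leucine 0.52 g

Scale factor relative to 1 L: 1.456.
L-cysteine hydrochloride monohydrate: 1.4 mmol/L × 175.6 mg/mmol × 1.456 L = 357.94 mg
monosodium phosphate: 79.3 mmol/L × 120 g/mol × 1.456 L ÷ 1000 = 13.86 g
L-leucine: 0.354 g/L × 1.456 L = 0.52 g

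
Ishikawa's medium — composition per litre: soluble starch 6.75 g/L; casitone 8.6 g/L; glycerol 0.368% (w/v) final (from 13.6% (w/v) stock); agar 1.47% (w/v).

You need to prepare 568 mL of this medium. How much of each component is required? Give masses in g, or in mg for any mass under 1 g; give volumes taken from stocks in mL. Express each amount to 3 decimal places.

Working volume: 568 mL = 0.568 L.
soluble starch: 6.75 g/L × 0.568 L = 3.834 g
casitone: 8.6 g/L × 0.568 L = 4.885 g
glycerol: C1V1 = C2V2 → 0.368% ÷ 13.6% × 568 mL = 15.369 mL
agar: 1.47 g per 100 mL × 568 mL ÷ 100 = 8.350 g

soluble starch 3.834 g; casitone 4.885 g; glycerol 15.369 mL; agar 8.350 g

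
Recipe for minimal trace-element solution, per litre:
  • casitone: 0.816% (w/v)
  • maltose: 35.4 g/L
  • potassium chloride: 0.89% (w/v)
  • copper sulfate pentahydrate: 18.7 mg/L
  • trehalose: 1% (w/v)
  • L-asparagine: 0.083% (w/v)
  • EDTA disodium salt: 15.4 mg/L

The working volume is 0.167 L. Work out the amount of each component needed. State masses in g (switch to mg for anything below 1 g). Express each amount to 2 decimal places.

casitone 1.36 g; maltose 5.91 g; potassium chloride 1.49 g; copper sulfate pentahydrate 3.12 mg; trehalose 1.67 g; L-asparagine 138.61 mg; EDTA disodium salt 2.57 mg

Scale factor relative to 1 L: 0.167.
casitone: 0.816 g per 100 mL × 167 mL ÷ 100 = 1.36 g
maltose: 35.4 g/L × 0.167 L = 5.91 g
potassium chloride: 0.89% w/v = 8.9 g/L → 8.9 × 0.167 L = 1.49 g
copper sulfate pentahydrate: 18.7 mg/L × 0.167 L = 3.12 mg
trehalose: 1% w/v = 10 g/L → 10 × 0.167 L = 1.67 g
L-asparagine: 0.083% w/v = 0.83 g/L → 0.83 × 0.167 L = 0.13861 g = 138.61 mg
EDTA disodium salt: 15.4 mg/L × 0.167 L = 2.57 mg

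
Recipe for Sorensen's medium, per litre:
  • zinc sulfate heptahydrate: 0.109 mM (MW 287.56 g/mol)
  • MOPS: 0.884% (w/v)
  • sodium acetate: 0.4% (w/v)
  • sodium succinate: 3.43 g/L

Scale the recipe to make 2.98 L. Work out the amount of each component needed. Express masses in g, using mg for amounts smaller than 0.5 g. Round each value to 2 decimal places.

zinc sulfate heptahydrate 93.41 mg; MOPS 26.34 g; sodium acetate 11.92 g; sodium succinate 10.22 g

Scale factor relative to 1 L: 2.98.
zinc sulfate heptahydrate: 0.109 mmol/L × 287.56 mg/mmol × 2.98 L = 93.41 mg
MOPS: 0.884% w/v = 8.84 g/L → 8.84 × 2.98 L = 26.34 g
sodium acetate: 0.4% w/v = 4 g/L → 4 × 2.98 L = 11.92 g
sodium succinate: 3.43 g/L × 2.98 L = 10.22 g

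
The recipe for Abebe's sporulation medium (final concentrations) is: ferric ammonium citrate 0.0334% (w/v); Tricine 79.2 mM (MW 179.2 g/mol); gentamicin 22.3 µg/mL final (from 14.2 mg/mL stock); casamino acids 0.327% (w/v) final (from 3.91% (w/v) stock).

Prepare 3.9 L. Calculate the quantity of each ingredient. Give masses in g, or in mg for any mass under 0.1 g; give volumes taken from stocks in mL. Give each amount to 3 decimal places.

ferric ammonium citrate 1.303 g; Tricine 55.351 g; gentamicin 6.125 mL; casamino acids 326.164 mL

Scale factor relative to 1 L: 3.9.
ferric ammonium citrate: 0.0334 g per 100 mL × 3900 mL ÷ 100 = 1.303 g
Tricine: 79.2 mmol/L × 179.2 g/mol × 3.9 L ÷ 1000 = 55.351 g
gentamicin: dilute stock: 22.3 µg/mL × 3900 mL ÷ 14200 µg/mL = 6.125 mL
casamino acids: C1V1 = C2V2 → 0.327% ÷ 3.91% × 3900 mL = 326.164 mL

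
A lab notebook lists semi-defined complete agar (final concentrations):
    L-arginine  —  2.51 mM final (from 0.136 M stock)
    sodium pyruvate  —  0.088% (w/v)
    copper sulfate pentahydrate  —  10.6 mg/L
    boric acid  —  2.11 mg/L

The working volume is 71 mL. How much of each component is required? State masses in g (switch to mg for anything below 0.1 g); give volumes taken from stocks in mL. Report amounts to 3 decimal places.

Working volume: 71 mL = 0.071 L.
L-arginine: C1V1 = C2V2 → 2.51 mM × 71 mL ÷ 136 mM = 1.310 mL
sodium pyruvate: 0.088% w/v = 0.88 g/L → 0.88 × 0.071 L = 0.06248 g = 62.480 mg
copper sulfate pentahydrate: 10.6 mg/L × 0.071 L = 0.753 mg
boric acid: 2.11 mg/L × 0.071 L = 0.150 mg

L-arginine 1.310 mL; sodium pyruvate 62.480 mg; copper sulfate pentahydrate 0.753 mg; boric acid 0.150 mg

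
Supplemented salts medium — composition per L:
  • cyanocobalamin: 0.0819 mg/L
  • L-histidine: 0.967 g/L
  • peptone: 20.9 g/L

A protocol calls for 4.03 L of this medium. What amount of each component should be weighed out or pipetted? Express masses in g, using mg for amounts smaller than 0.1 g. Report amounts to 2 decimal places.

cyanocobalamin 0.33 mg; L-histidine 3.90 g; peptone 84.23 g

Working volume: 4.03 L.
cyanocobalamin: 0.0819 mg/L × 4.03 L = 0.33 mg
L-histidine: 0.967 g/L × 4.03 L = 3.90 g
peptone: 20.9 g/L × 4.03 L = 84.23 g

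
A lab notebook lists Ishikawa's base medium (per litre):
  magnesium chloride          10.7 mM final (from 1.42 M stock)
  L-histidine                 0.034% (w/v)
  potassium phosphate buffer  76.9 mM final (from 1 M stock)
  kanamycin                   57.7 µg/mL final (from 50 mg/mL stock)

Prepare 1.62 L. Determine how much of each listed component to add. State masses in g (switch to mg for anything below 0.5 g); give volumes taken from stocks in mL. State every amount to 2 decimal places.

Scale factor relative to 1 L: 1.62.
magnesium chloride: V = C2·V2/C1 = 10.7 mM × 1620 mL ÷ 1420 mM = 12.21 mL
L-histidine: 0.034% w/v = 0.34 g/L → 0.34 × 1.62 L = 0.55 g
potassium phosphate buffer: V = C2·V2/C1 = 76.9 mM × 1620 mL ÷ 1000 mM = 124.58 mL
kanamycin: V = C2·V2/C1 = 57.7 µg/mL × 1620 mL ÷ 50000 µg/mL = 1.87 mL

magnesium chloride 12.21 mL; L-histidine 0.55 g; potassium phosphate buffer 124.58 mL; kanamycin 1.87 mL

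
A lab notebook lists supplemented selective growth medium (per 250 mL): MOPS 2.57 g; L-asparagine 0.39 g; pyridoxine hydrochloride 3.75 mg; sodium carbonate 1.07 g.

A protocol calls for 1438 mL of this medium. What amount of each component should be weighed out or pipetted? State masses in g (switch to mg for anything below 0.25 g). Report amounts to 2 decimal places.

MOPS 14.78 g; L-asparagine 2.24 g; pyridoxine hydrochloride 21.57 mg; sodium carbonate 6.15 g

Scale factor = 1438 mL / 250 mL = 5.752.
MOPS: 2.57 g × (1438 mL / 250 mL) = 14.78 g
L-asparagine: 0.39 g × (1438 mL / 250 mL) = 2.24 g
pyridoxine hydrochloride: 3.75 mg × (1438 mL / 250 mL) = 21.57 mg
sodium carbonate: 1.07 g × (1438 mL / 250 mL) = 6.15 g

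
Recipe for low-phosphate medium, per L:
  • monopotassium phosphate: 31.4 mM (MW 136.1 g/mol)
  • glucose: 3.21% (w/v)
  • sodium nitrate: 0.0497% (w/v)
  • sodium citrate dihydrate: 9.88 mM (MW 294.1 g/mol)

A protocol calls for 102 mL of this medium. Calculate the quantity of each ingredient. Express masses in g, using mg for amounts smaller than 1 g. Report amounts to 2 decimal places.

Working volume: 102 mL = 0.102 L.
monopotassium phosphate: 31.4 mmol/L × 136.1 mg/mmol × 0.102 L = 435.90 mg
glucose: 3.21 g per 100 mL × 102 mL ÷ 100 = 3.27 g
sodium nitrate: 0.0497 g per 100 mL × 102 mL ÷ 100 = 0.050694 g = 50.69 mg
sodium citrate dihydrate: 9.88 mmol/L × 294.1 mg/mmol × 0.102 L = 296.38 mg

monopotassium phosphate 435.90 mg; glucose 3.27 g; sodium nitrate 50.69 mg; sodium citrate dihydrate 296.38 mg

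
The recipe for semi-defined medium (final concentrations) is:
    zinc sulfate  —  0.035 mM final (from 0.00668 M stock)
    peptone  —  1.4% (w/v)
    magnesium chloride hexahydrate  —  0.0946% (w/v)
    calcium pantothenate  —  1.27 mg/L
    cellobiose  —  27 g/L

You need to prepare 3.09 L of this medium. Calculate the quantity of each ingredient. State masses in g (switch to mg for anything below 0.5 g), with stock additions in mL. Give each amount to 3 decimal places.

zinc sulfate 16.190 mL; peptone 43.260 g; magnesium chloride hexahydrate 2.923 g; calcium pantothenate 3.924 mg; cellobiose 83.430 g

Working volume: 3.09 L.
zinc sulfate: V = C2·V2/C1 = 0.035 mM × 3090 mL ÷ 6.68 mM = 16.190 mL
peptone: 1.4% w/v = 14 g/L → 14 × 3.09 L = 43.260 g
magnesium chloride hexahydrate: 0.0946 g per 100 mL × 3090 mL ÷ 100 = 2.923 g
calcium pantothenate: 1.27 mg/L × 3.09 L = 3.924 mg
cellobiose: 27 g/L × 3.09 L = 83.430 g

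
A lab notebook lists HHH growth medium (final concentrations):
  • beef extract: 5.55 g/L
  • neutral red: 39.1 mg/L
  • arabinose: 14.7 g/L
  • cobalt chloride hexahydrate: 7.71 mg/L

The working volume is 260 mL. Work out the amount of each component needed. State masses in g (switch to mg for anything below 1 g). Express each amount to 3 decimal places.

Target volume = 260 mL = 0.26 L.
beef extract: 5.55 g/L × 0.26 L = 1.443 g
neutral red: 39.1 mg/L × 0.26 L = 10.166 mg
arabinose: 14.7 g/L × 0.26 L = 3.822 g
cobalt chloride hexahydrate: 7.71 mg/L × 0.26 L = 2.005 mg

beef extract 1.443 g; neutral red 10.166 mg; arabinose 3.822 g; cobalt chloride hexahydrate 2.005 mg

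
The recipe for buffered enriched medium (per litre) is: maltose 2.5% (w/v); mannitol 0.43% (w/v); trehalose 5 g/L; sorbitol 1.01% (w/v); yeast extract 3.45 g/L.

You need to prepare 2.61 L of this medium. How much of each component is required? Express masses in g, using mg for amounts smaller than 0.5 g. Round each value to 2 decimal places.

maltose 65.25 g; mannitol 11.22 g; trehalose 13.05 g; sorbitol 26.36 g; yeast extract 9.00 g

Working volume: 2.61 L.
maltose: 2.5% w/v = 25 g/L → 25 × 2.61 L = 65.25 g
mannitol: 0.43 g per 100 mL × 2610 mL ÷ 100 = 11.22 g
trehalose: 5 g/L × 2.61 L = 13.05 g
sorbitol: 1.01 g per 100 mL × 2610 mL ÷ 100 = 26.36 g
yeast extract: 3.45 g/L × 2.61 L = 9.00 g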